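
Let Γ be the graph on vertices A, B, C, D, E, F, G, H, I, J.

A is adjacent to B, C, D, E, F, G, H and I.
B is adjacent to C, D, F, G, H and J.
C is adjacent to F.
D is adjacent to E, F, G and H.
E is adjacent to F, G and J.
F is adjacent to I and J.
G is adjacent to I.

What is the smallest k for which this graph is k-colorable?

A, D, E, F are pairwise adjacent (a clique of size 4), so at least 4 colors are needed.
A valid assignment using 4 colors: A=1, B=3, C=4, D=4, E=3, F=2, G=2, H=2, I=3, J=1. Each edge has distinct colors on its endpoints.

4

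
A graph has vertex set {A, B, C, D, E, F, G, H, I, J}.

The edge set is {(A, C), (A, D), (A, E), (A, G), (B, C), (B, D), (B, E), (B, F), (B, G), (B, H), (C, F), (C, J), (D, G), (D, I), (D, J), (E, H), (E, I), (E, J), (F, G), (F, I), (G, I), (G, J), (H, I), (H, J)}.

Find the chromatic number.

3

E, H, J are mutually adjacent, so at least 3 colors are needed.
3 colors suffice: A=blue, B=blue, C=red, D=green, E=red, F=green, G=red, H=green, I=blue, J=blue. Each edge has distinct colors on its endpoints.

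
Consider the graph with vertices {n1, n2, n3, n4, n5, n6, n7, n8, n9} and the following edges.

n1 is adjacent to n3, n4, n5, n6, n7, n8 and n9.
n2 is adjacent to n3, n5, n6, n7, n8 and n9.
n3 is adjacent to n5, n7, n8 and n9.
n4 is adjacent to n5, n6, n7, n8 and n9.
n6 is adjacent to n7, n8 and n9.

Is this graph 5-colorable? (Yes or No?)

Yes

The chromatic number is 4. n1, n4, n6, n8 are mutually adjacent (a clique of size 4), so at least 4 colors are needed.
A valid assignment using 4 colors: n1=R, n2=R, n3=B, n4=B, n5=G, n6=G, n7=Y, n8=Y, n9=Y.
Since 5 ≥ 4, a proper 5-coloring certainly exists.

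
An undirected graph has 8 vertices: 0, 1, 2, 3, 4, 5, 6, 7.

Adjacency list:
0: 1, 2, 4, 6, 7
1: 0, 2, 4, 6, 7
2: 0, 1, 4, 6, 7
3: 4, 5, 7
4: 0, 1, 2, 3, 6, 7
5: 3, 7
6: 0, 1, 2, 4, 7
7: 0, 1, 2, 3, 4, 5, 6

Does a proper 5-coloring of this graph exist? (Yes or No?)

No

0, 1, 2, 4, 6, 7 form a clique, so at least 6 colors are needed.
So 5 colors are not enough.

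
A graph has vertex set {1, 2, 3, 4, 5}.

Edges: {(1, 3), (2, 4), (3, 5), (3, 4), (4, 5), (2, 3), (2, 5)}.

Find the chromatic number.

2, 3, 4, 5 form a clique, so at least 4 colors are needed.
A valid assignment using 4 colors: 1=blue, 2=yellow, 3=red, 4=green, 5=blue. No two adjacent vertices share a color.

4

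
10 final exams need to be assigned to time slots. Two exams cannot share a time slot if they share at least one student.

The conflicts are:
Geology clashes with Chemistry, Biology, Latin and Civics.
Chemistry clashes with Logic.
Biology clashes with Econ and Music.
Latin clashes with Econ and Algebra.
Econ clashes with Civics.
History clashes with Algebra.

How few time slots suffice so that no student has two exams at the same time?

Chemistry and Logic conflict, so at least 2 time slots are needed.
A valid assignment using 2 time slots: Geology=1, Chemistry=2, Biology=2, Logic=1, Latin=2, Econ=1, Music=1, Civics=2, History=2, Algebra=1. Every pair that conflicts lands in different time slots.

2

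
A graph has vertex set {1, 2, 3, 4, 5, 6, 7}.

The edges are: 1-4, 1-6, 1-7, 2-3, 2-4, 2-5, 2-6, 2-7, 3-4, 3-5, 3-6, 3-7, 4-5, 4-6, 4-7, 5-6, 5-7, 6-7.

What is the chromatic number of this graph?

6

2, 3, 4, 5, 6, 7 are pairwise adjacent (a clique of size 6), so at least 6 colors are needed.
6 colors suffice: color red → {4}; color blue → {7}; color green → {6}; color yellow → {1, 3}; color purple → {2}; color orange → {5}. Every edge joins two different colors.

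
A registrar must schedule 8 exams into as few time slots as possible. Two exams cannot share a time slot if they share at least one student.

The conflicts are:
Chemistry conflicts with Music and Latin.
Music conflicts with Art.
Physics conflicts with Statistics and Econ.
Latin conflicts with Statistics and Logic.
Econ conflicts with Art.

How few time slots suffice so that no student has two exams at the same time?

3

The cycle Econ-Physics-Statistics-Latin-Chemistry-Music-Art-Econ has odd length 7, so it cannot be 2-colored; at least 3 time slots are needed.
3 time slots suffice: time slot 1 → {Physics, Latin, Art}; time slot 2 → {Music, Statistics, Econ, Logic}; time slot 3 → {Chemistry}. Every pair that conflicts lands in different time slots.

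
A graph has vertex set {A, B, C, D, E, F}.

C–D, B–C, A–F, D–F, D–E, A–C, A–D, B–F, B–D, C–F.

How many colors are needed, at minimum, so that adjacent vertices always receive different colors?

4

A, C, D, F form a clique, so at least 4 colors are needed.
4 colors suffice: A=4, B=4, C=2, D=1, E=2, F=3. No two adjacent vertices share a color.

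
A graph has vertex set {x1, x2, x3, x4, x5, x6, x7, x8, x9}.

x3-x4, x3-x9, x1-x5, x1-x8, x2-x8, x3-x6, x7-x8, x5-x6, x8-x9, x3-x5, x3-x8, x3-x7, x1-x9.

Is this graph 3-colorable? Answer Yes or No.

Yes

The chromatic number is 3. x1, x8, x9 are mutually adjacent, so at least 3 colors are needed.
3 colors suffice: x1=red, x2=red, x3=red, x4=blue, x5=blue, x6=green, x7=green, x8=blue, x9=green.
That is already a proper 3-coloring.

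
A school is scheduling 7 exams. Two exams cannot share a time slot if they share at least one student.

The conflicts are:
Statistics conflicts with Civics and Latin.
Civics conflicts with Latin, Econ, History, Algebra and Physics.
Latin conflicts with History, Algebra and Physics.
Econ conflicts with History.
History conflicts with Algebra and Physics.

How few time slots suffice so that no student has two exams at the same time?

4

Civics, Latin, History, Physics all conflict with each other, so at least 4 time slots are needed.
4 time slots suffice: time slot 1 → {Civics}; time slot 2 → {Statistics, History}; time slot 3 → {Latin, Econ}; time slot 4 → {Algebra, Physics}. Every pair that conflicts lands in different time slots.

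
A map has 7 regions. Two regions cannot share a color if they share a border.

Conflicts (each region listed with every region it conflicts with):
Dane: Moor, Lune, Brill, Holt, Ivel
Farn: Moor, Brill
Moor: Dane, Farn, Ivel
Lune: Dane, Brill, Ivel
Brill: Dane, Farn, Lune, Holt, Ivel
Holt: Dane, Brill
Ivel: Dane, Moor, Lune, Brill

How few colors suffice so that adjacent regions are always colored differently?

Dane, Lune, Brill, Ivel all conflict with each other, so at least 4 colors are needed.
4 colors suffice: color 1 → {Dane, Farn}; color 2 → {Moor, Brill}; color 3 → {Holt, Ivel}; color 4 → {Lune}. Each listed conflict is separated.

4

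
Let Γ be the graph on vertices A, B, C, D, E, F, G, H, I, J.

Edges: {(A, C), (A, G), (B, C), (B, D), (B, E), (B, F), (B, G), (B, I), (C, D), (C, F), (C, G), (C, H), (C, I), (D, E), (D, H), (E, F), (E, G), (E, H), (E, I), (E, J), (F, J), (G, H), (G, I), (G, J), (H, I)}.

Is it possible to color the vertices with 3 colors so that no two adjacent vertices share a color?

E, G, H, I are mutually adjacent (a clique of size 4), so at least 4 colors are needed.
So 3 colors are not enough.

No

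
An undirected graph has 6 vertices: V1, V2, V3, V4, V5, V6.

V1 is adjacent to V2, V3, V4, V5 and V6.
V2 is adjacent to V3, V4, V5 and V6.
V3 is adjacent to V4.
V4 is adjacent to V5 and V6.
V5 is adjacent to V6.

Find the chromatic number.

5

V1, V2, V4, V5, V6 form a clique, so at least 5 colors are needed.
5 colors suffice: color red → {V4}; color blue → {V2}; color green → {V1}; color yellow → {V3, V6}; color purple → {V5}. Each edge has distinct colors on its endpoints.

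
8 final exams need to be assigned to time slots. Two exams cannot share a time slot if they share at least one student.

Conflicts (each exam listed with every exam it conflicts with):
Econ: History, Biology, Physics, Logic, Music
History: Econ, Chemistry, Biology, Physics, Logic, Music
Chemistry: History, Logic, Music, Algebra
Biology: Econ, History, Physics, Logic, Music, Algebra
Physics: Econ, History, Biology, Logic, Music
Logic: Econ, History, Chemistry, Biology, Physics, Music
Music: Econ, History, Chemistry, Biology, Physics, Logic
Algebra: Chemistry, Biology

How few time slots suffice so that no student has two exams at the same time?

Econ, History, Biology, Physics, Logic, Music pairwise conflict, so at least 6 time slots are needed.
Using 6 time slots: Econ=6, History=3, Chemistry=4, Biology=4, Physics=5, Logic=1, Music=2, Algebra=1. No two conflicting exams share a time slot.

6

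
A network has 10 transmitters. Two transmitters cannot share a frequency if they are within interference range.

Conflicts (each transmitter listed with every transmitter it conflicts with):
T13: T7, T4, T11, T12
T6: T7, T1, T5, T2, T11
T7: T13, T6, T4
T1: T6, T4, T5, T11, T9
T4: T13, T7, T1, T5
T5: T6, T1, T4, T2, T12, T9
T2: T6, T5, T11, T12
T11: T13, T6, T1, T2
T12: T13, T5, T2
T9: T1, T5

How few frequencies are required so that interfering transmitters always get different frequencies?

3

T6, T2, T11 are mutually in conflict, so at least 3 frequencies are needed.
A valid assignment using 3 frequencies: T13=2, T6=3, T7=1, T1=2, T4=3, T5=1, T2=2, T11=1, T12=3, T9=3. Each listed conflict is separated.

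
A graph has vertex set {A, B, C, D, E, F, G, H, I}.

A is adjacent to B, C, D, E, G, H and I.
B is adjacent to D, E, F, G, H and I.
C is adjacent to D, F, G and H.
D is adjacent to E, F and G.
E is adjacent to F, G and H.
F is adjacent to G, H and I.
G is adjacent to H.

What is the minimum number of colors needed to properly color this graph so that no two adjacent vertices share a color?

5

A, B, D, E, G form a clique, so at least 5 colors are needed.
5 colors suffice: color 1 → {A, F}; color 2 → {G, I}; color 3 → {B, C}; color 4 → {D, H}; color 5 → {E}. Every edge joins two different colors.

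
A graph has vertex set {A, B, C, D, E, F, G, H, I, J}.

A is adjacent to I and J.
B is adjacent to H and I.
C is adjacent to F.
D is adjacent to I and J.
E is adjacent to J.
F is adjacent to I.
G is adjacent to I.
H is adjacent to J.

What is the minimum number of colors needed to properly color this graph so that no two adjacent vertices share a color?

The cycle B-I-A-J-H-B has odd length 5, so it cannot be 2-colored; at least 3 colors are needed.
3 colors suffice: color 1 → {C, I, J}; color 2 → {A, D, E, F, G, H}; color 3 → {B}. Each edge has distinct colors on its endpoints.

3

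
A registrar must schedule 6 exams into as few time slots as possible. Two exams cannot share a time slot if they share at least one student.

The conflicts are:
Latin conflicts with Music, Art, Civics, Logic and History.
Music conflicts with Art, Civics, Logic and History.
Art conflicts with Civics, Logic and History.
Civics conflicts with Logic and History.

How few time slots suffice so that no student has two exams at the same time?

5

Latin, Music, Art, Civics, Logic pairwise conflict, so at least 5 time slots are needed.
5 time slots suffice: Latin=1, Music=4, Art=2, Civics=3, Logic=5, History=5. No two conflicting exams share a time slot.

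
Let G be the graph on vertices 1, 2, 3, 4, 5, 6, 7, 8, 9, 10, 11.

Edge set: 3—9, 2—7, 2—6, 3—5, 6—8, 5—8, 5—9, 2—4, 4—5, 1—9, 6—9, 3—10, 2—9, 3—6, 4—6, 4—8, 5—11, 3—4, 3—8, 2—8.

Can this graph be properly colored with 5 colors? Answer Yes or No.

The chromatic number is 4. 3, 4, 5, 8 form a clique, so at least 4 colors are needed.
4 colors suffice: 1=a, 2=a, 3=a, 4=b, 5=c, 6=c, 7=b, 8=d, 9=b, 10=b, 11=a.
Since 5 ≥ 4, a proper 5-coloring certainly exists.

Yes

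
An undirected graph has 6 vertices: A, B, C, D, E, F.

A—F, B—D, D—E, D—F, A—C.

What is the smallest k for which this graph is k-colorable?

2

A and F are adjacent, so at least 2 colors are needed.
2 colors suffice: color red → {A, D}; color blue → {B, C, E, F}. No two adjacent vertices share a color.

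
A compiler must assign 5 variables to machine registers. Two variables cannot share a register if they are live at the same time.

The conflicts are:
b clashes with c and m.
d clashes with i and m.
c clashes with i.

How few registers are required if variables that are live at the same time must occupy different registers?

The cycle i-d-m-b-c-i has odd length 5, so it cannot be 2-colored; at least 3 registers are needed.
A valid assignment using 3 registers: b=3, d=2, c=2, i=1, m=1. Each listed conflict is separated.

3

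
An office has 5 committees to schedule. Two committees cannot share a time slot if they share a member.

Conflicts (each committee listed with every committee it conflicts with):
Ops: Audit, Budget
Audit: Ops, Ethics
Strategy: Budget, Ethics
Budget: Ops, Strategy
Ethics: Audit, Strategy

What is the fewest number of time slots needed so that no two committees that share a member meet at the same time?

The cycle Audit-Ethics-Strategy-Budget-Ops-Audit has odd length 5, so it cannot be 2-colored; at least 3 time slots are needed.
A valid assignment using 3 time slots: Ops=1, Audit=2, Strategy=1, Budget=2, Ethics=3. Each listed conflict is separated.

3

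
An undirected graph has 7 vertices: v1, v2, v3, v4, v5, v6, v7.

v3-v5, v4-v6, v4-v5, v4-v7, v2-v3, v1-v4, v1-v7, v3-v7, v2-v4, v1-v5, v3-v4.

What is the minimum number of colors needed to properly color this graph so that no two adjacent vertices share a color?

v1, v4, v5 form a triangle, so at least 3 colors are needed.
3 colors suffice: color R → {v4}; color B → {v1, v3, v6}; color G → {v2, v5, v7}. No two adjacent vertices share a color.

3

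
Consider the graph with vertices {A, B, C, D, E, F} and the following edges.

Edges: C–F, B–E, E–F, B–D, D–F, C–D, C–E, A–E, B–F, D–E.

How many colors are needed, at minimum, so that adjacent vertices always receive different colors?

C, D, E, F are pairwise adjacent (a clique of size 4), so at least 4 colors are needed.
4 colors suffice: color red → {E}; color blue → {A, D}; color green → {F}; color yellow → {B, C}. Each edge has distinct colors on its endpoints.

4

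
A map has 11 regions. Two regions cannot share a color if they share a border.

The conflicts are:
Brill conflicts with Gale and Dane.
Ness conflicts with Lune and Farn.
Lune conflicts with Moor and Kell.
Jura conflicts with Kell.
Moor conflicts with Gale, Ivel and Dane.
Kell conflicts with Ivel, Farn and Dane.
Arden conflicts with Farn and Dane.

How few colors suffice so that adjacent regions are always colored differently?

2

Arden and Farn conflict, so at least 2 colors are needed.
2 colors suffice: color 1 → {Brill, Ness, Moor, Kell, Arden}; color 2 → {Lune, Jura, Gale, Ivel, Farn, Dane}. Each listed conflict is separated.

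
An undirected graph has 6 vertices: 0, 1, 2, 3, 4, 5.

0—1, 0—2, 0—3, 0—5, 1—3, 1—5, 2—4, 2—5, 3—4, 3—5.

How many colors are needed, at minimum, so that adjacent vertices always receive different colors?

0, 1, 3, 5 form a clique, so at least 4 colors are needed.
4 colors suffice: color a → {2, 3}; color b → {4, 5}; color c → {0}; color d → {1}. Each edge has distinct colors on its endpoints.

4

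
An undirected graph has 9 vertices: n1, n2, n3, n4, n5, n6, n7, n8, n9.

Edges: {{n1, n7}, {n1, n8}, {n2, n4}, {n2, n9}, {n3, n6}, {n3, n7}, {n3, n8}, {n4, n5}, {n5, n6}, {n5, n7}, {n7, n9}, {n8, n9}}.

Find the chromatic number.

The cycle n2-n9-n7-n5-n4-n2 has odd length 5, so it cannot be 2-colored; at least 3 colors are needed.
A valid assignment using 3 colors: n1=B, n2=G, n3=B, n4=R, n5=B, n6=R, n7=R, n8=R, n9=B. No two adjacent vertices share a color.

3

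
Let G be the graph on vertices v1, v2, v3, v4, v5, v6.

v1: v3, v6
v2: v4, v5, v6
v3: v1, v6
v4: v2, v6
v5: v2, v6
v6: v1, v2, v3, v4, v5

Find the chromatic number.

3

v2, v5, v6 form a triangle, so at least 3 colors are needed.
A valid assignment using 3 colors: v1=G, v2=B, v3=B, v4=G, v5=G, v6=R. Each edge has distinct colors on its endpoints.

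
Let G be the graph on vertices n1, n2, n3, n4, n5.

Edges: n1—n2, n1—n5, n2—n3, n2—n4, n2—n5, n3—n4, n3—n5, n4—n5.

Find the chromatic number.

n2, n3, n4, n5 form a clique, so at least 4 colors are needed.
4 colors suffice: color 1 → {n5}; color 2 → {n2}; color 3 → {n1, n3}; color 4 → {n4}. No two adjacent vertices share a color.

4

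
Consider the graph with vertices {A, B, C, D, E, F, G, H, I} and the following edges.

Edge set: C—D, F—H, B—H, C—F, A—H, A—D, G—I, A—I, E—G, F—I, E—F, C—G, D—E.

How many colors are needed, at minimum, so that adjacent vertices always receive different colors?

The cycle D-C-F-I-A-D has odd length 5, so it cannot be 2-colored; at least 3 colors are needed.
3 colors suffice: color red → {B, D, F, G}; color blue → {A, C, E}; color green → {H, I}. Every edge joins two different colors.

3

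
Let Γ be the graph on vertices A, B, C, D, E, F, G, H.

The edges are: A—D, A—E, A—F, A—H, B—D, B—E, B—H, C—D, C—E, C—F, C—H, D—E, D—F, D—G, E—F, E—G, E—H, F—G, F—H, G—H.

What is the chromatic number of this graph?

4

A, E, F, H are mutually adjacent (a clique of size 4), so at least 4 colors are needed.
4 colors suffice: color 1 → {E}; color 2 → {D, H}; color 3 → {B, F}; color 4 → {A, C, G}. Every edge joins two different colors.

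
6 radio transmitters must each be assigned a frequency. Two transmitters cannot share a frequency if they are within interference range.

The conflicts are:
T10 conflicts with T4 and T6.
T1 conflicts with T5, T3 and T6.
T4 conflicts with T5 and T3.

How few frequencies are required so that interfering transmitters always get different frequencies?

The cycle T10-T4-T5-T1-T6-T10 has odd length 5, so it cannot be 2-colored; at least 3 frequencies are needed.
3 frequencies suffice: frequency 1 → {T1, T4}; frequency 2 → {T10, T5, T3}; frequency 3 → {T6}. Each listed conflict is separated.

3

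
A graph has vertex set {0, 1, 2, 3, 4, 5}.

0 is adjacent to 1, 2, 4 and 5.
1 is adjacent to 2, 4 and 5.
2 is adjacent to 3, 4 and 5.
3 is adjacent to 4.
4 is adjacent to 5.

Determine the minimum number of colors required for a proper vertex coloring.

5

0, 1, 2, 4, 5 are pairwise adjacent (a clique of size 5), so at least 5 colors are needed.
5 colors suffice: color red → {2}; color blue → {4}; color green → {0, 3}; color yellow → {1}; color purple → {5}. No two adjacent vertices share a color.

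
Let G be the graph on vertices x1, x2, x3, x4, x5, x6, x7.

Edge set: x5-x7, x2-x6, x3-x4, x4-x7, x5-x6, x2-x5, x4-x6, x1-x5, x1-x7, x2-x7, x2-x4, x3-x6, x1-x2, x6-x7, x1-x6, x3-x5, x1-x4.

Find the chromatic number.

x1, x2, x4, x6, x7 are pairwise adjacent (a clique of size 5), so at least 5 colors are needed.
5 colors suffice: color 1 → {x6}; color 2 → {x4, x5}; color 3 → {x2, x3}; color 4 → {x1}; color 5 → {x7}. No two adjacent vertices share a color.

5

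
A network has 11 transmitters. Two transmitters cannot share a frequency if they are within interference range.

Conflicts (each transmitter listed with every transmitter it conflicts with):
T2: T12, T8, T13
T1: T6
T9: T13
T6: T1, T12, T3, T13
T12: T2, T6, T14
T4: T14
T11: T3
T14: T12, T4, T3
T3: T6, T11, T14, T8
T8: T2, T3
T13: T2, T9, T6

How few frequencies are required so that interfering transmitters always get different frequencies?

The cycle T3-T6-T13-T2-T8-T3 has odd length 5, so it cannot be 2-colored; at least 3 frequencies are needed.
3 frequencies suffice: T2=1, T1=1, T9=1, T6=2, T12=3, T4=1, T11=2, T14=2, T3=1, T8=2, T13=3. No two conflicting transmitters share a frequency.

3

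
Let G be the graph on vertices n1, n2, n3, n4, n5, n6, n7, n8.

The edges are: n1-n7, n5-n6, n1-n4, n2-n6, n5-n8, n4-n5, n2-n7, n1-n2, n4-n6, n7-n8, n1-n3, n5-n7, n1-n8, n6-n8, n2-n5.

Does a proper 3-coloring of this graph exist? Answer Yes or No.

The chromatic number is 3. n4, n5, n6 are mutually adjacent, so at least 3 colors are needed.
3 colors suffice: color red → {n1, n5}; color blue → {n3, n6, n7}; color green → {n2, n4, n8}.
That is already a proper 3-coloring.

Yes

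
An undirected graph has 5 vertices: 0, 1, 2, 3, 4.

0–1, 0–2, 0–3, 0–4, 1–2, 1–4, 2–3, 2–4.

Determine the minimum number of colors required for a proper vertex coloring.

4

0, 1, 2, 4 are pairwise adjacent (a clique of size 4), so at least 4 colors are needed.
4 colors suffice: color a → {0}; color b → {2}; color c → {3, 4}; color d → {1}. Every edge joins two different colors.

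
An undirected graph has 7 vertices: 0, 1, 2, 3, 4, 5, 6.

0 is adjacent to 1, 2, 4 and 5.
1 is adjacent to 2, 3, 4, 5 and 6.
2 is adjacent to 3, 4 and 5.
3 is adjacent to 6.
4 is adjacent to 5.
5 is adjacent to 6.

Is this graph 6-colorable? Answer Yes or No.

Yes

The chromatic number is 5. 0, 1, 2, 4, 5 are pairwise adjacent (a clique of size 5), so at least 5 colors are needed.
A valid assignment using 5 colors: 0=yellow, 1=red, 2=blue, 3=green, 4=purple, 5=green, 6=blue.
Since 6 ≥ 5, a proper 6-coloring certainly exists.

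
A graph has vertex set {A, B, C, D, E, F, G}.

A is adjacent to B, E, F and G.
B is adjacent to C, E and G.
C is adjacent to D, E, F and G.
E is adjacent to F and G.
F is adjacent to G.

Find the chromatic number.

A, E, F, G form a clique, so at least 4 colors are needed.
One proper 4-coloring: A=green, B=yellow, C=green, D=red, E=blue, F=yellow, G=red. Each edge has distinct colors on its endpoints.

4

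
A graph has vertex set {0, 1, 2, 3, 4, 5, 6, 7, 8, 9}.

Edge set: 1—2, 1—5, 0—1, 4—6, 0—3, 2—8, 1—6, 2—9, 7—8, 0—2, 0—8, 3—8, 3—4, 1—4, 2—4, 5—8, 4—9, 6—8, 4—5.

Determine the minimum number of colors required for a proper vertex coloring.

3

0, 3, 8 form a triangle, so at least 3 colors are needed.
3 colors suffice: color red → {1, 8, 9}; color blue → {0, 4, 7}; color green → {2, 3, 5, 6}. Every edge joins two different colors.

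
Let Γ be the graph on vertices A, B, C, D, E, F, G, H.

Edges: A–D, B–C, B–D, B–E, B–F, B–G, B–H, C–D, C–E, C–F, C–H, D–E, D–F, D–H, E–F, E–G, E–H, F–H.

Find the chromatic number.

6

B, C, D, E, F, H are pairwise adjacent (a clique of size 6), so at least 6 colors are needed.
6 colors suffice: A=1, B=1, C=6, D=3, E=2, F=4, G=3, H=5. No two adjacent vertices share a color.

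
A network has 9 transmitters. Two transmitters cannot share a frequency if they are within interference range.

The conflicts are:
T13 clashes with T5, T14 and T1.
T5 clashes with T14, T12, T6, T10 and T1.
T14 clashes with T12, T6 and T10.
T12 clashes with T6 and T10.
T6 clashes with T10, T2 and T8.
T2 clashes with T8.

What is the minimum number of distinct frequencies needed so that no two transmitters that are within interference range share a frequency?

T5, T14, T12, T6, T10 pairwise conflict, so at least 5 frequencies are needed.
5 frequencies suffice: frequency 1 → {T5, T8}; frequency 2 → {T13, T6}; frequency 3 → {T14, T2, T1}; frequency 4 → {T12}; frequency 5 → {T10}. Each listed conflict is separated.

5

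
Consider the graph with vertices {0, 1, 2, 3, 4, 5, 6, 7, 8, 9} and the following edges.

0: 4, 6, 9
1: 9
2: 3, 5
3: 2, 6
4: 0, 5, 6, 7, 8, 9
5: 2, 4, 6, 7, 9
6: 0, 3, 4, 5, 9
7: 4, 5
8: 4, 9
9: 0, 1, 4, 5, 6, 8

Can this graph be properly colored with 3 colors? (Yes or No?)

No

4, 5, 6, 9 are mutually adjacent (a clique of size 4), so at least 4 colors are needed.
So 3 colors are not enough.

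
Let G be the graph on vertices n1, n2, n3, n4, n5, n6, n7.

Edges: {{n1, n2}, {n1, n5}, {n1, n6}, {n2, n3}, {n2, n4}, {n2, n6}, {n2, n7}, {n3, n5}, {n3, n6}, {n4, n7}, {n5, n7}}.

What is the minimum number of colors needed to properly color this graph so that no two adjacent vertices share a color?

n2, n3, n6 form a triangle, so at least 3 colors are needed.
3 colors suffice: color red → {n2, n5}; color blue → {n6, n7}; color green → {n1, n3, n4}. Each edge has distinct colors on its endpoints.

3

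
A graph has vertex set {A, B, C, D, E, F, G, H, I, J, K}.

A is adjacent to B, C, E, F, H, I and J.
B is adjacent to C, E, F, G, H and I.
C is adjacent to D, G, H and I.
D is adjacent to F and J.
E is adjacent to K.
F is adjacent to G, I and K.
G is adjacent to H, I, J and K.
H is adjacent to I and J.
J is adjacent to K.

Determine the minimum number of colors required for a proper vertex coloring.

A, B, C, H, I form a clique, so at least 5 colors are needed.
5 colors suffice: color 1 → {B, J}; color 2 → {A, D, G}; color 3 → {C, E, F}; color 4 → {I, K}; color 5 → {H}. Each edge has distinct colors on its endpoints.

5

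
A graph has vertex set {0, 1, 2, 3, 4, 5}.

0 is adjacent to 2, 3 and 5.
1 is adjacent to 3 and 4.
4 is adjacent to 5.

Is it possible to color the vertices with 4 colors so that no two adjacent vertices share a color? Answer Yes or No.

The chromatic number is 3. The cycle 5-4-1-3-0-5 has odd length 5, so it cannot be 2-colored; at least 3 colors are needed.
One proper 3-coloring: 0=red, 1=red, 2=blue, 3=blue, 4=green, 5=blue.
Since 4 ≥ 3, a proper 4-coloring certainly exists.

Yes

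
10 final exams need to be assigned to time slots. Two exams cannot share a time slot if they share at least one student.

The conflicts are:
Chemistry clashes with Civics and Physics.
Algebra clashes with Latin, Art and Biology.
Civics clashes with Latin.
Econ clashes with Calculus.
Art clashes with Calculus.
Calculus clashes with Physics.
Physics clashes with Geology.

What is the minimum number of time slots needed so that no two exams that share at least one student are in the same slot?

The cycle Chemistry-Civics-Latin-Algebra-Art-Calculus-Physics-Chemistry has odd length 7, so it cannot be 2-colored; at least 3 time slots are needed.
3 time slots suffice: time slot 1 → {Algebra, Civics, Econ, Physics}; time slot 2 → {Chemistry, Latin, Calculus, Biology, Geology}; time slot 3 → {Art}. Every pair that conflicts lands in different time slots.

3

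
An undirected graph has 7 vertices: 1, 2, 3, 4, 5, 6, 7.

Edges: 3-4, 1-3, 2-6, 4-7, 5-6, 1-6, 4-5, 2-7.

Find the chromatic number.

3

The cycle 6-1-3-4-5-6 has odd length 5, so it cannot be 2-colored; at least 3 colors are needed.
One proper 3-coloring: 1=green, 2=blue, 3=blue, 4=red, 5=blue, 6=red, 7=green. Every edge joins two different colors.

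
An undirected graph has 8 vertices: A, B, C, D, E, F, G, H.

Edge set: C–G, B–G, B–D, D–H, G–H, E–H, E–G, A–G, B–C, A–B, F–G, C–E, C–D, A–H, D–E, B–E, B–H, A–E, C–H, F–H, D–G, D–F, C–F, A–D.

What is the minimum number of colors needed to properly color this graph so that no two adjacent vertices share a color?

6

B, C, D, E, G, H are pairwise adjacent (a clique of size 6), so at least 6 colors are needed.
One proper 6-coloring: A=4, B=6, C=4, D=1, E=5, F=5, G=3, H=2. Every edge joins two different colors.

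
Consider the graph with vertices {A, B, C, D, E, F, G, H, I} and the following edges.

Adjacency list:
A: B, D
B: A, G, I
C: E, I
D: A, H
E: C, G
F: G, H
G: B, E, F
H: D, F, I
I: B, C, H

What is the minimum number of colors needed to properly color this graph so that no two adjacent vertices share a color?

The cycle H-D-A-B-I-H has odd length 5, so it cannot be 2-colored; at least 3 colors are needed.
3 colors suffice: A=2, B=1, C=3, D=3, E=1, F=3, G=2, H=1, I=2. Each edge has distinct colors on its endpoints.

3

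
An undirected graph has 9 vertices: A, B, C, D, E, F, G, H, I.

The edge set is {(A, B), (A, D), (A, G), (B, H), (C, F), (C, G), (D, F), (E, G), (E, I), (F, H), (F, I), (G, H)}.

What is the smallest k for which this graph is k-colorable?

3

The cycle H-B-A-D-F-H has odd length 5, so it cannot be 2-colored; at least 3 colors are needed.
3 colors suffice: color 1 → {B, F, G}; color 2 → {A, C, E, H}; color 3 → {D, I}. No two adjacent vertices share a color.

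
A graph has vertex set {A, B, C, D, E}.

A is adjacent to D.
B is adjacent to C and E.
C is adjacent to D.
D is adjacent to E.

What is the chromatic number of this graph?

D and E are adjacent, so at least 2 colors are needed.
2 colors suffice: A=blue, B=red, C=blue, D=red, E=blue. Each edge has distinct colors on its endpoints.

2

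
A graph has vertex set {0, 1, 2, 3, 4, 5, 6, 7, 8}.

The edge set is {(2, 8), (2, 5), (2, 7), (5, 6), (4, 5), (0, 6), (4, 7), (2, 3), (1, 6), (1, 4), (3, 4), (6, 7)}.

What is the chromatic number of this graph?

2

5 and 6 are adjacent, so at least 2 colors are needed.
2 colors suffice: 0=blue, 1=blue, 2=red, 3=blue, 4=red, 5=blue, 6=red, 7=blue, 8=blue. Every edge joins two different colors.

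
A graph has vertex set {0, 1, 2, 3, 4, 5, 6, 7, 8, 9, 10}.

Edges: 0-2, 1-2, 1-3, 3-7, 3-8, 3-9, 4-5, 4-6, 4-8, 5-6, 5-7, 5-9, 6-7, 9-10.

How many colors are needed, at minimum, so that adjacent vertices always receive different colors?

3

5, 6, 7 are mutually adjacent, so at least 3 colors are needed.
3 colors suffice: color red → {2, 3, 5, 10}; color blue → {0, 1, 4, 7, 9}; color green → {6, 8}. Every edge joins two different colors.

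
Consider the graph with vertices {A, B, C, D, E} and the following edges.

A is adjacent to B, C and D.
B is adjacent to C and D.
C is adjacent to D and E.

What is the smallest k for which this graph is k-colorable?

4

A, B, C, D are mutually adjacent (a clique of size 4), so at least 4 colors are needed.
One proper 4-coloring: A=4, B=3, C=1, D=2, E=2. No two adjacent vertices share a color.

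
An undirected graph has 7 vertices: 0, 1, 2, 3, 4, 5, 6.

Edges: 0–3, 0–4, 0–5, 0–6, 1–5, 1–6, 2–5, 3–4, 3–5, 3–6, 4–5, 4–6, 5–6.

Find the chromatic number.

0, 3, 4, 5, 6 are mutually adjacent (a clique of size 5), so at least 5 colors are needed.
One proper 5-coloring: 0=e, 1=c, 2=b, 3=d, 4=c, 5=a, 6=b. Each edge has distinct colors on its endpoints.

5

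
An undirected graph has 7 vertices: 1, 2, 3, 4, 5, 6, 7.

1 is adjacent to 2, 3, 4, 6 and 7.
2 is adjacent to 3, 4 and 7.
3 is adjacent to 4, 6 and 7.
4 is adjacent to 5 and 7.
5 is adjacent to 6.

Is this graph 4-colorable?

No

1, 2, 3, 4, 7 are mutually adjacent (a clique of size 5), so at least 5 colors are needed.
So 4 colors are not enough.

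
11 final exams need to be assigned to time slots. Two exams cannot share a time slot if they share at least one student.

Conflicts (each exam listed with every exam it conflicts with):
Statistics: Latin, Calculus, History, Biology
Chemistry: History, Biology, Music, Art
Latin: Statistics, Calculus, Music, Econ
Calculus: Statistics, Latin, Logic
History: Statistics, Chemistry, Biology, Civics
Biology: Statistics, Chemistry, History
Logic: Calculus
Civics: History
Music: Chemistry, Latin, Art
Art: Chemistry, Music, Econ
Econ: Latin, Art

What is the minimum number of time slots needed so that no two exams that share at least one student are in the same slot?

3

Statistics, History, Biology are mutually in conflict, so at least 3 time slots are needed.
A valid assignment using 3 time slots: Statistics=2, Chemistry=2, Latin=1, Calculus=3, History=1, Biology=3, Logic=1, Civics=2, Music=3, Art=1, Econ=2. Every pair that conflicts lands in different time slots.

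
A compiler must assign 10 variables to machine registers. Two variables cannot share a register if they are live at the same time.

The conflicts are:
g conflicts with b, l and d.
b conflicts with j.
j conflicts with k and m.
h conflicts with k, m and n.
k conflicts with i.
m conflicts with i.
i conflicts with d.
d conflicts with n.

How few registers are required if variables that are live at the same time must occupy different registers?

The cycle h-n-d-i-m-h has odd length 5, so it cannot be 2-colored; at least 3 registers are needed.
3 registers suffice: register 1 → {b, k, m, l, d}; register 2 → {g, j, h, i}; register 3 → {n}. Every pair that conflicts lands in different registers.

3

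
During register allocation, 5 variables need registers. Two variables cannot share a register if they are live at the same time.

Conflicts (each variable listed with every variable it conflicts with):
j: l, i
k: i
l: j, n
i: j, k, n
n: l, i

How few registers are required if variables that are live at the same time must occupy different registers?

2

l and n conflict, so at least 2 registers are needed.
Using 2 registers: j=2, k=2, l=1, i=1, n=2. No two conflicting variables share a register.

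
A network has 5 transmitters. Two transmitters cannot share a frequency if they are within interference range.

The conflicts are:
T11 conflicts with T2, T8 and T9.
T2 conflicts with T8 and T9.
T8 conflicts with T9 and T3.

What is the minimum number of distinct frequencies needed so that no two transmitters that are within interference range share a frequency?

4

T11, T2, T8, T9 pairwise conflict, so at least 4 frequencies are needed.
Using 4 frequencies: T11=2, T2=4, T8=1, T9=3, T3=2. Every pair that conflicts lands in different frequencies.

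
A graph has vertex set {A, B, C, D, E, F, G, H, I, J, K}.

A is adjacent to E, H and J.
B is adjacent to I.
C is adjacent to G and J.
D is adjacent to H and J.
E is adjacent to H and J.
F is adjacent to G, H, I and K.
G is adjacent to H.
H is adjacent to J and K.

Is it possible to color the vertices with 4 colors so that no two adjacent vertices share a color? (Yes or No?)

The chromatic number is 4. A, E, H, J are pairwise adjacent (a clique of size 4), so at least 4 colors are needed.
A valid assignment using 4 colors: A=4, B=2, C=1, D=3, E=3, F=2, G=3, H=1, I=1, J=2, K=3.
That is already a proper 4-coloring.

Yes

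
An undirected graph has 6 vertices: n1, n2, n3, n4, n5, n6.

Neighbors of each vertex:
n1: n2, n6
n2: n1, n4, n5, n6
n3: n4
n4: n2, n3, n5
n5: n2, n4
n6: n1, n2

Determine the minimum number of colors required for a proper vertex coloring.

n2, n4, n5 form a triangle, so at least 3 colors are needed.
3 colors suffice: color 1 → {n2, n3}; color 2 → {n4, n6}; color 3 → {n1, n5}. Each edge has distinct colors on its endpoints.

3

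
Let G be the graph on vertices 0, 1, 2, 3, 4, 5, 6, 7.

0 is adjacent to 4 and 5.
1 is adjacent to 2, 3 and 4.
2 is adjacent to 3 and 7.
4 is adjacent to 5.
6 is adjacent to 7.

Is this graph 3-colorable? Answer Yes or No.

The chromatic number is 3. 1, 2, 3 are pairwise adjacent, so at least 3 colors are needed.
3 colors suffice: color red → {0, 1, 7}; color blue → {2, 4, 6}; color green → {3, 5}.
That is already a proper 3-coloring.

Yes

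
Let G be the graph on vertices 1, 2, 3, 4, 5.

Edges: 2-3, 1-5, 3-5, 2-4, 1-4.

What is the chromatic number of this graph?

3

The cycle 3-2-4-1-5-3 has odd length 5, so it cannot be 2-colored; at least 3 colors are needed.
One proper 3-coloring: 1=b, 2=b, 3=c, 4=a, 5=a. No two adjacent vertices share a color.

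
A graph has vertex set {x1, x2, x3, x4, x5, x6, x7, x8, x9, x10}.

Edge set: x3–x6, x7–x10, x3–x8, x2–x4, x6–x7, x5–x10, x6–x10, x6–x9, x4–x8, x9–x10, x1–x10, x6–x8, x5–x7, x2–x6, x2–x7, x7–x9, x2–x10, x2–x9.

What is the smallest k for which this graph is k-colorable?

5

x2, x6, x7, x9, x10 form a clique, so at least 5 colors are needed.
5 colors suffice: x1=R, x2=G, x3=G, x4=R, x5=R, x6=R, x7=Y, x8=B, x9=P, x10=B. Each edge has distinct colors on its endpoints.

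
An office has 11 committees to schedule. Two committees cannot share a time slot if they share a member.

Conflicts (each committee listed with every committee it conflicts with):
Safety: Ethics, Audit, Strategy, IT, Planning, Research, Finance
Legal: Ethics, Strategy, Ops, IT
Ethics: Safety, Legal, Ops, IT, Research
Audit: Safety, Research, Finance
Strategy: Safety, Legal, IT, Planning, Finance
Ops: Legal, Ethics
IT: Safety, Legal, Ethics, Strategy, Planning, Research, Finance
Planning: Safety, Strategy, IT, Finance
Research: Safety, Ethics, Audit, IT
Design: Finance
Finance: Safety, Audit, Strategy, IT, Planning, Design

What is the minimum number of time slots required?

5

Safety, Strategy, IT, Planning, Finance are mutually in conflict, so at least 5 time slots are needed.
5 time slots suffice: time slot 1 → {Audit, Ops, IT, Design}; time slot 2 → {Safety, Legal}; time slot 3 → {Ethics, Finance}; time slot 4 → {Strategy, Research}; time slot 5 → {Planning}. No two conflicting committees share a time slot.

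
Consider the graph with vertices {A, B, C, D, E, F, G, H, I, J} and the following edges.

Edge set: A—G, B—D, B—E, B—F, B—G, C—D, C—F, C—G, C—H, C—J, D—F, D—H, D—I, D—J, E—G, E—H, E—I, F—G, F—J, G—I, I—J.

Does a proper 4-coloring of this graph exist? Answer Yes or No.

Yes

The chromatic number is 4. C, D, F, J are pairwise adjacent (a clique of size 4), so at least 4 colors are needed.
4 colors suffice: A=2, B=3, C=3, D=1, E=2, F=2, G=1, H=4, I=3, J=4.
That is already a proper 4-coloring.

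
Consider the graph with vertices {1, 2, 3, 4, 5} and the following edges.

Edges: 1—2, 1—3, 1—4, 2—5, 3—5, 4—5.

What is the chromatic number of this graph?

2

2 and 5 are adjacent, so at least 2 colors are needed.
2 colors suffice: color red → {1, 5}; color blue → {2, 3, 4}. Each edge has distinct colors on its endpoints.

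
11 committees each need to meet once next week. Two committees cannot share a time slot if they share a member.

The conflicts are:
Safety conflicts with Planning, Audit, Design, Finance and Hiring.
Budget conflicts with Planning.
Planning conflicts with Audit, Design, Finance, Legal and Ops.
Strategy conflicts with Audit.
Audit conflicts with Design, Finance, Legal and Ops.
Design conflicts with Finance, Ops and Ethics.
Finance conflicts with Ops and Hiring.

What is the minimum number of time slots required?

Planning, Audit, Design, Finance, Ops all conflict with each other, so at least 5 time slots are needed.
A valid assignment using 5 time slots: Safety=5, Budget=1, Planning=2, Strategy=2, Audit=1, Design=4, Finance=3, Legal=3, Ops=5, Hiring=1, Ethics=1. Every pair that conflicts lands in different time slots.

5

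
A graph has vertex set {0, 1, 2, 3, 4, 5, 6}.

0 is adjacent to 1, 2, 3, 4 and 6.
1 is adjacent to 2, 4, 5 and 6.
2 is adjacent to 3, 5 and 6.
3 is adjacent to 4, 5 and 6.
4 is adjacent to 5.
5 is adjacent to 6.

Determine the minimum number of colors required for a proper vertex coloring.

1, 2, 5, 6 are pairwise adjacent (a clique of size 4), so at least 4 colors are needed.
4 colors suffice: color a → {1, 3}; color b → {4, 6}; color c → {0, 5}; color d → {2}. No two adjacent vertices share a color.

4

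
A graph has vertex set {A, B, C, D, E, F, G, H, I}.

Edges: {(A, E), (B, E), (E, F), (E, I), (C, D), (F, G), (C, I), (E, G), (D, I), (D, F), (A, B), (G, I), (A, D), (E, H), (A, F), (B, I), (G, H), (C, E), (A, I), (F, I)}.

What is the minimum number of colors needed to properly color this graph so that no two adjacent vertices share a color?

E, F, G, I are mutually adjacent (a clique of size 4), so at least 4 colors are needed.
4 colors suffice: A=4, B=3, C=3, D=1, E=1, F=3, G=4, H=2, I=2. No two adjacent vertices share a color.

4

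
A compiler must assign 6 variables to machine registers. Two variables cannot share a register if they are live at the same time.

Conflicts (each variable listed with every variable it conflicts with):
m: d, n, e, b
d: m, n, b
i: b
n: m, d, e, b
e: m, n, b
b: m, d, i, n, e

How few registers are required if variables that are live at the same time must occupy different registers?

m, d, n, b pairwise conflict, so at least 4 registers are needed.
A valid assignment using 4 registers: m=3, d=4, i=2, n=2, e=4, b=1. Each listed conflict is separated.

4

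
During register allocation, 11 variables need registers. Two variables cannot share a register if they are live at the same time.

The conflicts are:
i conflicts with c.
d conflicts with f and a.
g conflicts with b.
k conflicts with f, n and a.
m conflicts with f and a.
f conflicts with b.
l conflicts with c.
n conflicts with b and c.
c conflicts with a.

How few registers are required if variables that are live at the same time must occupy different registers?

f and b conflict, so at least 2 registers are needed.
2 registers suffice: register 1 → {i, g, f, l, n, a}; register 2 → {d, k, m, b, c}. No two conflicting variables share a register.

2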